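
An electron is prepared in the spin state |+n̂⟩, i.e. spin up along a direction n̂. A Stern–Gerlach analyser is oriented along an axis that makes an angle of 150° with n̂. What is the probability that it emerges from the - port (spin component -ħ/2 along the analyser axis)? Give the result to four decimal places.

For spin-½, the probability of finding spin-up along an axis at angle θ to the initial spin direction is cos²(θ/2); spin-down is sin²(θ/2).
θ = 150°, so P = sin²(75°) ≈ 0.9330.

0.9330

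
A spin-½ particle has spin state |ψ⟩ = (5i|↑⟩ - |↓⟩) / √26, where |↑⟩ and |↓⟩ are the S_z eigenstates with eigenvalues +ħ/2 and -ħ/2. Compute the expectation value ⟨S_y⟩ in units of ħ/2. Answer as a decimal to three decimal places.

⟨σ_y⟩ = 2 Im(a* b)/(|a|²+|b|²) with a = 5i, b = -1.
a* b = 5i, so ⟨σ_y⟩ = 10/26.
⟨S_y⟩ = (ħ/2)·⟨σ_y⟩.

0.385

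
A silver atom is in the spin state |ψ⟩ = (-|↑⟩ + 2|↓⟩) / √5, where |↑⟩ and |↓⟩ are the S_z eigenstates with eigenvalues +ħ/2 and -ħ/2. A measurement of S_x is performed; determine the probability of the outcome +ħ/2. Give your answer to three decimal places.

0.100

|+x⟩ = (|↑⟩ + |↓⟩)/√2, so ⟨+x|ψ⟩ = (1) / (√2·√5).
P = |1|² / 10 = 1/10.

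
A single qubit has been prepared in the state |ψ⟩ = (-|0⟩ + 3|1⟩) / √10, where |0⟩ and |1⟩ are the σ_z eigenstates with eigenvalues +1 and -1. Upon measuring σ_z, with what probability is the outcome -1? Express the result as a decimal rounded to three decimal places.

0.900

The -1 outcome corresponds to |1⟩. Its amplitude in |ψ⟩ is 3/√10.
P = |3|² / 10 = 9/10.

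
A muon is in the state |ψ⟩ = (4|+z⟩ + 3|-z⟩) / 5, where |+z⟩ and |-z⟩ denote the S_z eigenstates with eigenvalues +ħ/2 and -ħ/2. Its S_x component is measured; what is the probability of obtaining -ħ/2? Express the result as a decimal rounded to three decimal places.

0.020

|-x⟩ = (|+z⟩ - |-z⟩)/√2, so ⟨-x|ψ⟩ = (1) / (√2·5).
P = |1|² / 50 = 1/50.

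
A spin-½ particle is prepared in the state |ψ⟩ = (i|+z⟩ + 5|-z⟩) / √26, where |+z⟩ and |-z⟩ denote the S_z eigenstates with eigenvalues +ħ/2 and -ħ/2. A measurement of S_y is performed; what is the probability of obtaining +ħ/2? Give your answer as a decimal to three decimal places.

|+y⟩ = (|+z⟩ + i|-z⟩)/√2, so ⟨+y|ψ⟩ = (-4i) / (√2·√26).
P = |-4i|² / 52 = 16/52.

0.308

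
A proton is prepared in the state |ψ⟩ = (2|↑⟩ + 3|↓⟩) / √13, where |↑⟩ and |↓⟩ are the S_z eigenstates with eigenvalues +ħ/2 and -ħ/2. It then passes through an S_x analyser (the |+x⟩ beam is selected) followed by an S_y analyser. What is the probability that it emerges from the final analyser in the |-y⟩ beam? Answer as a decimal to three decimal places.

0.481

First analyser (S_x): P(|+x⟩) = |⟨+x|ψ⟩|² = 25/26.
After stage 1 the state is |+x⟩; P(|-y⟩) = |⟨-y|+x⟩|² = 1/2.
Joint probability = 25/26 × 1/2 = 0.481.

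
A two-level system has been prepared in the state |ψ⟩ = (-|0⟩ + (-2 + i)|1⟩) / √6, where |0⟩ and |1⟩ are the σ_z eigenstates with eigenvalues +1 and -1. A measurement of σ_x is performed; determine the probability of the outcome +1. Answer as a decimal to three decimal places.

|+x⟩ = (|0⟩ + |1⟩)/√2, so ⟨+x|ψ⟩ = (-3 + i) / (√2·√6).
P = |-3 + i|² / 12 = 10/12.

0.833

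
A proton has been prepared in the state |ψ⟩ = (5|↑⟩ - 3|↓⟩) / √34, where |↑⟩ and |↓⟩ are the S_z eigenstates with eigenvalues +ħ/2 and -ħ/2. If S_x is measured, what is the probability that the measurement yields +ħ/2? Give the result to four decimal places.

0.0588

|+x⟩ = (|↑⟩ + |↓⟩)/√2, so ⟨+x|ψ⟩ = (2) / (√2·√34).
P = |2|² / 68 = 4/68.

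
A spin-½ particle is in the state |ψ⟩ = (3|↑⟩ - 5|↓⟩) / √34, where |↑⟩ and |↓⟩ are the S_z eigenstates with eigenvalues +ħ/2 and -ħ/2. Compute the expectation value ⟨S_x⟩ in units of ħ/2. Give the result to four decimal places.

⟨σ_x⟩ = 2 Re(a* b)/(|a|²+|b|²) with a = 3, b = -5.
a* b = -15, so ⟨σ_x⟩ = -30/34.
⟨S_x⟩ = (ħ/2)·⟨σ_x⟩.

-0.8824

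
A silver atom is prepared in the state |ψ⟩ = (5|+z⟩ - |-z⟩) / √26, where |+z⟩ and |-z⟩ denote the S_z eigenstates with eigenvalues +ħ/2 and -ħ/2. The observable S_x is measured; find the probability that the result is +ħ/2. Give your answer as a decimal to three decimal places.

|+x⟩ = (|+z⟩ + |-z⟩)/√2, so ⟨+x|ψ⟩ = (4) / (√2·√26).
P = |4|² / 52 = 16/52.

0.308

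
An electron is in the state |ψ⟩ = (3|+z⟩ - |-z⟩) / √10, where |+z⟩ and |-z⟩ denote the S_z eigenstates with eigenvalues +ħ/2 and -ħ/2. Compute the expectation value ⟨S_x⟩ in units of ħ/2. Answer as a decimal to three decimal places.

-0.600

⟨σ_x⟩ = 2 Re(a* b)/(|a|²+|b|²) with a = 3, b = -1.
a* b = -3, so ⟨σ_x⟩ = -6/10.
⟨S_x⟩ = (ħ/2)·⟨σ_x⟩.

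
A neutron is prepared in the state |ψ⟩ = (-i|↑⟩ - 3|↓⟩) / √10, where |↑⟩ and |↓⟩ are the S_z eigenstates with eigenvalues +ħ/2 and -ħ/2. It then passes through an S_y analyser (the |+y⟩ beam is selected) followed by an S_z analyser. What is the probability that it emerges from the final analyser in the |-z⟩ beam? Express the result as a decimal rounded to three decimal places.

First analyser (S_y): P(|+y⟩) = |⟨+y|ψ⟩|² = 4/20.
After stage 1 the state is |+y⟩; P(|-z⟩) = |⟨-z|+y⟩|² = 1/2.
Joint probability = 4/20 × 1/2 = 0.100.

0.100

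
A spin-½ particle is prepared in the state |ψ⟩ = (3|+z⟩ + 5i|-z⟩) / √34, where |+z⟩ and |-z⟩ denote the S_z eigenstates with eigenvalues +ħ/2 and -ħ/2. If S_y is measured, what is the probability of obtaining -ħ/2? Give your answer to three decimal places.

0.059

|-y⟩ = (|+z⟩ - i|-z⟩)/√2, so ⟨-y|ψ⟩ = (-2) / (√2·√34).
P = |-2|² / 68 = 4/68.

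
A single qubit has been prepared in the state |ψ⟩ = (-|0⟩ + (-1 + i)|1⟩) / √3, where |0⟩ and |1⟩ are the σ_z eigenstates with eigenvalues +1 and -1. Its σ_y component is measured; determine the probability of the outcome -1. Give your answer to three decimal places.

|-y⟩ = (|0⟩ - i|1⟩)/√2, so ⟨-y|ψ⟩ = (-2 - i) / (√2·√3).
P = |-2 - i|² / 6 = 5/6.

0.833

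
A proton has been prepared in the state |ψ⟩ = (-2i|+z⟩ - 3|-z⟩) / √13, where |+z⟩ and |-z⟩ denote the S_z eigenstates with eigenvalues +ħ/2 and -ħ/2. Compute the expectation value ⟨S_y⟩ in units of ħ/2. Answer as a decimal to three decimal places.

-0.923

⟨σ_y⟩ = 2 Im(a* b)/(|a|²+|b|²) with a = -2i, b = -3.
a* b = -6i, so ⟨σ_y⟩ = -12/13.
⟨S_y⟩ = (ħ/2)·⟨σ_y⟩.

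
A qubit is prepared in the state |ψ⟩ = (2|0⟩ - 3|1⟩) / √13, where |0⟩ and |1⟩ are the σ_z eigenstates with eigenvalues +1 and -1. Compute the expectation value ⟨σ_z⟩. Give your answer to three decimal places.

-0.385

⟨σ_z⟩ = |a|² - |b|² divided by |a|²+|b|², with a, b the |0⟩, |1⟩ amplitudes.
= (4 - 9)/13 = -5/13.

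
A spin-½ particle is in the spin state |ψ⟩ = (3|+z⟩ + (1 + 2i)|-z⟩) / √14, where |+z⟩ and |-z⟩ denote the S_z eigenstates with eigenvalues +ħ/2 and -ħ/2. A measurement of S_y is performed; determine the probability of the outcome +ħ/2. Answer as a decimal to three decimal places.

0.929

|+y⟩ = (|+z⟩ + i|-z⟩)/√2, so ⟨+y|ψ⟩ = (5 - i) / (√2·√14).
P = |5 - i|² / 28 = 26/28.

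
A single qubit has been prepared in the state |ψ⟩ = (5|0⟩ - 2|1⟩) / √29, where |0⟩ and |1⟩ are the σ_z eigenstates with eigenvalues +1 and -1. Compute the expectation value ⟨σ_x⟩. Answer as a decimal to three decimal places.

⟨σ_x⟩ = 2 Re(a* b)/(|a|²+|b|²) with a = 5, b = -2.
a* b = -10, so ⟨σ_x⟩ = -20/29.

-0.690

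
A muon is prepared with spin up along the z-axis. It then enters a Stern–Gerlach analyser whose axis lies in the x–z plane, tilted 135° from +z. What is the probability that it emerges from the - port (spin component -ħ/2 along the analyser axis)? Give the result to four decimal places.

For spin-½, the probability of finding spin-up along an axis at angle θ to the initial spin direction is cos²(θ/2); spin-down is sin²(θ/2).
θ = 135°, so P = sin²(67.5°) ≈ 0.8536.

0.8536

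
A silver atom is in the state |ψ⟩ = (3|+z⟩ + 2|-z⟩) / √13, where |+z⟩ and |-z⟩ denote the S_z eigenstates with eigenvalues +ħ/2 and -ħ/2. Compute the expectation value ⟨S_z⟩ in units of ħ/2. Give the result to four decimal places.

0.3846

⟨σ_z⟩ = |a|² - |b|² divided by |a|²+|b|², with a, b the |+z⟩, |-z⟩ amplitudes.
= (9 - 4)/13 = 5/13.
⟨S_z⟩ = (ħ/2)·⟨σ_z⟩.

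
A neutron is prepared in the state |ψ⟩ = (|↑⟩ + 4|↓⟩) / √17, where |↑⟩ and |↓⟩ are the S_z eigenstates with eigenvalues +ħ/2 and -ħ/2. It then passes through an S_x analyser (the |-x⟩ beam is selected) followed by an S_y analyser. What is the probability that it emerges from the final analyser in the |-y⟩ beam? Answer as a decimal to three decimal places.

First analyser (S_x): P(|-x⟩) = |⟨-x|ψ⟩|² = 9/34.
After stage 1 the state is |-x⟩; P(|-y⟩) = |⟨-y|-x⟩|² = 1/2.
Joint probability = 9/34 × 1/2 = 0.132.

0.132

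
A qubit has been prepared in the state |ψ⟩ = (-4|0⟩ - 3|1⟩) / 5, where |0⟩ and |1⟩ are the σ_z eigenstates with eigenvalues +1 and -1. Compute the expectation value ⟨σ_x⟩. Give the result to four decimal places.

0.9600

⟨σ_x⟩ = 2 Re(a* b)/(|a|²+|b|²) with a = -4, b = -3.
a* b = 12, so ⟨σ_x⟩ = 24/25.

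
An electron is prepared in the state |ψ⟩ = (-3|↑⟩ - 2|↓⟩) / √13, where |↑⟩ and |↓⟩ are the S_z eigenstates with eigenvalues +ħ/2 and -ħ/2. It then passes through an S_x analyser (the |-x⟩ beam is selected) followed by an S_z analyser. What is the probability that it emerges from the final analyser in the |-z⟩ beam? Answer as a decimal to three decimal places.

0.019

First analyser (S_x): P(|-x⟩) = |⟨-x|ψ⟩|² = 1/26.
After stage 1 the state is |-x⟩; P(|-z⟩) = |⟨-z|-x⟩|² = 1/2.
Joint probability = 1/26 × 1/2 = 0.019.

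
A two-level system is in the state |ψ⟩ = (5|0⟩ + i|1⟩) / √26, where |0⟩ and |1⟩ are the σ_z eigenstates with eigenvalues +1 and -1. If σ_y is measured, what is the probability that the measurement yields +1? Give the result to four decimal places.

0.6923

|+y⟩ = (|0⟩ + i|1⟩)/√2, so ⟨+y|ψ⟩ = (6) / (√2·√26).
P = |6|² / 52 = 36/52.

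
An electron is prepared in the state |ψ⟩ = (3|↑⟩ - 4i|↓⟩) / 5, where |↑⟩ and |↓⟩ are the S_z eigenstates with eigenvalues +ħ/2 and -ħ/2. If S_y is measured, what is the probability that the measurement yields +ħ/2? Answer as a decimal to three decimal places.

|+y⟩ = (|↑⟩ + i|↓⟩)/√2, so ⟨+y|ψ⟩ = (-1) / (√2·5).
P = |-1|² / 50 = 1/50.

0.020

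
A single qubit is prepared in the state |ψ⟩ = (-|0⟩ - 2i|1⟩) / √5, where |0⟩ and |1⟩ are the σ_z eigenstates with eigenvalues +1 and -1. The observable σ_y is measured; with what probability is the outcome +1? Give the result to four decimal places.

0.9000

|+y⟩ = (|0⟩ + i|1⟩)/√2, so ⟨+y|ψ⟩ = (-3) / (√2·√5).
P = |-3|² / 10 = 9/10.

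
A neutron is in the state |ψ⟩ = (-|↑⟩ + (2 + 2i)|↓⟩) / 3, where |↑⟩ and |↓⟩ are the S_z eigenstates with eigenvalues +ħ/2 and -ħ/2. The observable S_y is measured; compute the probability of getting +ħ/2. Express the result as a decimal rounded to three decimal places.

|+y⟩ = (|↑⟩ + i|↓⟩)/√2, so ⟨+y|ψ⟩ = (1 - 2i) / (√2·3).
P = |1 - 2i|² / 18 = 5/18.

0.278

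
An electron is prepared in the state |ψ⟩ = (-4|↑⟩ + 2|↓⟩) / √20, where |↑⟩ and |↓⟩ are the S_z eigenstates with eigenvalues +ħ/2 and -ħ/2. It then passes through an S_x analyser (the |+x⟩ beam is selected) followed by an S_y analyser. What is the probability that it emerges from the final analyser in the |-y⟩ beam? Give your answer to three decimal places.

First analyser (S_x): P(|+x⟩) = |⟨+x|ψ⟩|² = 4/40.
After stage 1 the state is |+x⟩; P(|-y⟩) = |⟨-y|+x⟩|² = 1/2.
Joint probability = 4/40 × 1/2 = 0.050.

0.050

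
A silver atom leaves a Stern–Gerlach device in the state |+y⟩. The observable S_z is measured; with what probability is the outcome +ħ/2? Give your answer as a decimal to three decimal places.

0.500

In the S_z basis, |+y⟩ = (|+z⟩ + i|-z⟩)/√2 and |+z⟩ = |+z⟩.
|⟨+z|+y⟩|² = 1/2.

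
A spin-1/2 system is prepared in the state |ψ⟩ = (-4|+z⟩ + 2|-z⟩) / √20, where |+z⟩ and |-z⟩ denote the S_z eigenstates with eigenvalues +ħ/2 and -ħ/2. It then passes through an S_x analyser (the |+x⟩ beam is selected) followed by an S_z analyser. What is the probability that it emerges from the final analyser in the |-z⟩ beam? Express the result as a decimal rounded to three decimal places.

First analyser (S_x): P(|+x⟩) = |⟨+x|ψ⟩|² = 4/40.
After stage 1 the state is |+x⟩; P(|-z⟩) = |⟨-z|+x⟩|² = 1/2.
Joint probability = 4/40 × 1/2 = 0.050.

0.050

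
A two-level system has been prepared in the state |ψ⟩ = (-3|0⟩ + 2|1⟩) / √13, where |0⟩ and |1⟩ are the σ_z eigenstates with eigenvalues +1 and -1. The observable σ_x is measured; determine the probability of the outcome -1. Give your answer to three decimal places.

|-x⟩ = (|0⟩ - |1⟩)/√2, so ⟨-x|ψ⟩ = (-5) / (√2·√13).
P = |-5|² / 26 = 25/26.

0.962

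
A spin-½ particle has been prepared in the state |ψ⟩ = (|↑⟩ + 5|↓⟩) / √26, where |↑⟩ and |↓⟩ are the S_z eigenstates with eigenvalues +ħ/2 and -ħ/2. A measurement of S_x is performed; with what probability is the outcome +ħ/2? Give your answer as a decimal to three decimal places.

0.692

|+x⟩ = (|↑⟩ + |↓⟩)/√2, so ⟨+x|ψ⟩ = (6) / (√2·√26).
P = |6|² / 52 = 36/52.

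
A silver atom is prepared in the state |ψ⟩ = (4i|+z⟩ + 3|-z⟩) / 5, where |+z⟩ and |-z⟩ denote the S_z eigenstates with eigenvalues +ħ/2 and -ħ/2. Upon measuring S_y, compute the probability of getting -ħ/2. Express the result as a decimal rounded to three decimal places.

|-y⟩ = (|+z⟩ - i|-z⟩)/√2, so ⟨-y|ψ⟩ = (7i) / (√2·5).
P = |7i|² / 50 = 49/50.

0.980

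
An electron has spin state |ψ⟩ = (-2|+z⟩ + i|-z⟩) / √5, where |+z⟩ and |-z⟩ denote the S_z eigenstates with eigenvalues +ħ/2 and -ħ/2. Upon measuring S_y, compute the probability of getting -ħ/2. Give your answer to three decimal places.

|-y⟩ = (|+z⟩ - i|-z⟩)/√2, so ⟨-y|ψ⟩ = (-3) / (√2·√5).
P = |-3|² / 10 = 9/10.

0.900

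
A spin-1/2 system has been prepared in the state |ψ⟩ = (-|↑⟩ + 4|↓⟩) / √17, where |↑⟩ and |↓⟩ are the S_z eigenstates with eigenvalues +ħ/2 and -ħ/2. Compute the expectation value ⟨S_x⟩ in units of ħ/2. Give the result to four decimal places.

-0.4706

⟨σ_x⟩ = 2 Re(a* b)/(|a|²+|b|²) with a = -1, b = 4.
a* b = -4, so ⟨σ_x⟩ = -8/17.
⟨S_x⟩ = (ħ/2)·⟨σ_x⟩.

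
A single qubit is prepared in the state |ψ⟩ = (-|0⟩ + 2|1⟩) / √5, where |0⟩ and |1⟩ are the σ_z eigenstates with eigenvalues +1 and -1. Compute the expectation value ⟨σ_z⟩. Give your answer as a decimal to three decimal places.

-0.600

⟨σ_z⟩ = |a|² - |b|² divided by |a|²+|b|², with a, b the |0⟩, |1⟩ amplitudes.
= (1 - 4)/5 = -3/5.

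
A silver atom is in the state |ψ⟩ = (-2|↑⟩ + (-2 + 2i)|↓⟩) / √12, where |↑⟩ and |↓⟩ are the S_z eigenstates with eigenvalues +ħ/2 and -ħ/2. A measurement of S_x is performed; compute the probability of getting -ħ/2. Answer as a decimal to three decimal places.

|-x⟩ = (|↑⟩ - |↓⟩)/√2, so ⟨-x|ψ⟩ = (-2i) / (√2·√12).
P = |-2i|² / 24 = 4/24.

0.167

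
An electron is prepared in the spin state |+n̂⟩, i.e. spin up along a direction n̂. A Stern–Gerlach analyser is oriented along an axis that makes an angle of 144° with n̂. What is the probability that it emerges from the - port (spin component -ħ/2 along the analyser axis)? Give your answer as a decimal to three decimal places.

For spin-½, the probability of finding spin-up along an axis at angle θ to the initial spin direction is cos²(θ/2); spin-down is sin²(θ/2).
θ = 144°, so P = sin²(72°) ≈ 0.905.

0.905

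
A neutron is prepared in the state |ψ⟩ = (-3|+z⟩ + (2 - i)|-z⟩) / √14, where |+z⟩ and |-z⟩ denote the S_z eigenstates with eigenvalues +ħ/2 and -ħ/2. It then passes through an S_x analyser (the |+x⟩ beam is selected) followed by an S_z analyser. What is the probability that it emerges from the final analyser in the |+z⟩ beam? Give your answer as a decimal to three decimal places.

0.036

First analyser (S_x): P(|+x⟩) = |⟨+x|ψ⟩|² = 2/28.
After stage 1 the state is |+x⟩; P(|+z⟩) = |⟨+z|+x⟩|² = 1/2.
Joint probability = 2/28 × 1/2 = 0.036.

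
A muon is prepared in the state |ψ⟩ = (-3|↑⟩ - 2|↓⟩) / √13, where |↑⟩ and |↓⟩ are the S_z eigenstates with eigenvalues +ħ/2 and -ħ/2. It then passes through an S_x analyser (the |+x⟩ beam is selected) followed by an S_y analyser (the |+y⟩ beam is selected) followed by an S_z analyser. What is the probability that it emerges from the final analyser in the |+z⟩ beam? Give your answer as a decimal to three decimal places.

0.240

First analyser (S_x): P(|+x⟩) = |⟨+x|ψ⟩|² = 25/26.
After stage 1 the state is |+x⟩; P(|+y⟩) = |⟨+y|+x⟩|² = 1/2.
After stage 2 the state is |+y⟩; P(|+z⟩) = |⟨+z|+y⟩|² = 1/2.
Joint probability = 25/26 × 1/2 × 1/2 = 0.240.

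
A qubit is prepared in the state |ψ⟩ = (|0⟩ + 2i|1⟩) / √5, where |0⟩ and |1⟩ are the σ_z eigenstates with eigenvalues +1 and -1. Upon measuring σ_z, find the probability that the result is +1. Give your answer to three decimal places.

The +1 outcome corresponds to |0⟩. Its amplitude in |ψ⟩ is 1/√5.
P = |1|² / 5 = 1/5.

0.200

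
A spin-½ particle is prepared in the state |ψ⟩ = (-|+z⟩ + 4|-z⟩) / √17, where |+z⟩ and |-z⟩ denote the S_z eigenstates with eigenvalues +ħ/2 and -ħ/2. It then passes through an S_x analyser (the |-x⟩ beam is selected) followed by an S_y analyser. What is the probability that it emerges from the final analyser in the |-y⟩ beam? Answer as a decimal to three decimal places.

0.368

First analyser (S_x): P(|-x⟩) = |⟨-x|ψ⟩|² = 25/34.
After stage 1 the state is |-x⟩; P(|-y⟩) = |⟨-y|-x⟩|² = 1/2.
Joint probability = 25/34 × 1/2 = 0.368.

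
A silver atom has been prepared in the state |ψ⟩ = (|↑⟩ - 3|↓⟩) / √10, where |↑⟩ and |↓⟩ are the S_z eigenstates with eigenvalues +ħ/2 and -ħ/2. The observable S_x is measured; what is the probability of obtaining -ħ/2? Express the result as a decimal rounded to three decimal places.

0.800

|-x⟩ = (|↑⟩ - |↓⟩)/√2, so ⟨-x|ψ⟩ = (4) / (√2·√10).
P = |4|² / 20 = 16/20.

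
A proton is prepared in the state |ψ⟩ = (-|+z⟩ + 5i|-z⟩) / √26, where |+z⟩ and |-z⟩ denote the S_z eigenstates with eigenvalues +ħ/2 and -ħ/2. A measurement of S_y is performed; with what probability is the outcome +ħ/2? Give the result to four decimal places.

|+y⟩ = (|+z⟩ + i|-z⟩)/√2, so ⟨+y|ψ⟩ = (4) / (√2·√26).
P = |4|² / 52 = 16/52.

0.3077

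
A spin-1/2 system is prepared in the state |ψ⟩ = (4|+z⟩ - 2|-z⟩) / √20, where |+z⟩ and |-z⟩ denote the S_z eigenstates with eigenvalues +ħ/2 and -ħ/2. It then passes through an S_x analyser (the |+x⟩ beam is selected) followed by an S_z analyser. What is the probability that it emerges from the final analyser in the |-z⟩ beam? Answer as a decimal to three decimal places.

0.050

First analyser (S_x): P(|+x⟩) = |⟨+x|ψ⟩|² = 4/40.
After stage 1 the state is |+x⟩; P(|-z⟩) = |⟨-z|+x⟩|² = 1/2.
Joint probability = 4/40 × 1/2 = 0.050.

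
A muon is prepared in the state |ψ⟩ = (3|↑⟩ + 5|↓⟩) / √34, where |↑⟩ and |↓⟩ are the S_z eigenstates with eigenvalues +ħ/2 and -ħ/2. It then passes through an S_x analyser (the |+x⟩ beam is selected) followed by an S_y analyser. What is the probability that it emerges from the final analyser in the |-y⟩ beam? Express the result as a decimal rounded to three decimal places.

0.471

First analyser (S_x): P(|+x⟩) = |⟨+x|ψ⟩|² = 64/68.
After stage 1 the state is |+x⟩; P(|-y⟩) = |⟨-y|+x⟩|² = 1/2.
Joint probability = 64/68 × 1/2 = 0.471.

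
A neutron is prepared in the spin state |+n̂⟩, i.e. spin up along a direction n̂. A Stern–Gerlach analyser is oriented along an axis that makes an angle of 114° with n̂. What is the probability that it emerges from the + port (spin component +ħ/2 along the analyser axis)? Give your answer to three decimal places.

0.297

For spin-½, the probability of finding spin-up along an axis at angle θ to the initial spin direction is cos²(θ/2); spin-down is sin²(θ/2).
θ = 114°, so P = cos²(57°) ≈ 0.297.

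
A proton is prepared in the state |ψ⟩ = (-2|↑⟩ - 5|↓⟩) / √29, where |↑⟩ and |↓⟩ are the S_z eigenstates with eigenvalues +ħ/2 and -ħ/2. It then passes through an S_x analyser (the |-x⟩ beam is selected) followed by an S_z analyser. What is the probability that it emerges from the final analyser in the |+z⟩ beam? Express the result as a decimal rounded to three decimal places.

First analyser (S_x): P(|-x⟩) = |⟨-x|ψ⟩|² = 9/58.
After stage 1 the state is |-x⟩; P(|+z⟩) = |⟨+z|-x⟩|² = 1/2.
Joint probability = 9/58 × 1/2 = 0.078.

0.078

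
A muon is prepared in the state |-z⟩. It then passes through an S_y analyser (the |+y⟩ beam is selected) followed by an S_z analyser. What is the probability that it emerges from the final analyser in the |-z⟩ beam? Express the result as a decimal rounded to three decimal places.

0.250

First analyser (S_y): from |-z⟩, P(|+y⟩) = 1/2.
After stage 1 the state is |+y⟩; P(|-z⟩) = |⟨-z|+y⟩|² = 1/2.
Joint probability = 1/2 × 1/2 = 0.250.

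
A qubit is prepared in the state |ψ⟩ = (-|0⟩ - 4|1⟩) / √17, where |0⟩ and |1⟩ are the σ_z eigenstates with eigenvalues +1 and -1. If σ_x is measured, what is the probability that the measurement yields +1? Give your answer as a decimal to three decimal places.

|+x⟩ = (|0⟩ + |1⟩)/√2, so ⟨+x|ψ⟩ = (-5) / (√2·√17).
P = |-5|² / 34 = 25/34.

0.735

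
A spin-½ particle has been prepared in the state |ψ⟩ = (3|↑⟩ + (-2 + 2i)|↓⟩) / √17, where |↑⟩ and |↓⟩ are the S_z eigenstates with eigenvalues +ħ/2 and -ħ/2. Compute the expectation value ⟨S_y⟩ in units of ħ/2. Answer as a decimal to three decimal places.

0.706

⟨σ_y⟩ = 2 Im(a* b)/(|a|²+|b|²) with a = 3, b = (-2 + 2i).
a* b = (-6 + 6i), so ⟨σ_y⟩ = 12/17.
⟨S_y⟩ = (ħ/2)·⟨σ_y⟩.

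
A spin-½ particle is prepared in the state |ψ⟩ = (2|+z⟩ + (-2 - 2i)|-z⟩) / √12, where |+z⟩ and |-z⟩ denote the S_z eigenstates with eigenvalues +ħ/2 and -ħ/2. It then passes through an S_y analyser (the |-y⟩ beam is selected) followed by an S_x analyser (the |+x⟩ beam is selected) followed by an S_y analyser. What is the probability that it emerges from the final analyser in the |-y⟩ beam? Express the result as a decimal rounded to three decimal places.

0.208

First analyser (S_y): P(|-y⟩) = |⟨-y|ψ⟩|² = 20/24.
After stage 1 the state is |-y⟩; P(|+x⟩) = |⟨+x|-y⟩|² = 1/2.
After stage 2 the state is |+x⟩; P(|-y⟩) = |⟨-y|+x⟩|² = 1/2.
Joint probability = 20/24 × 1/2 × 1/2 = 0.208.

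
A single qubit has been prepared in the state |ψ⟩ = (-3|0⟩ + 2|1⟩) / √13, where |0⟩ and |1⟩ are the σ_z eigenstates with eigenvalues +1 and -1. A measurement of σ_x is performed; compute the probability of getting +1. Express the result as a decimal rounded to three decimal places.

0.038

|+x⟩ = (|0⟩ + |1⟩)/√2, so ⟨+x|ψ⟩ = (-1) / (√2·√13).
P = |-1|² / 26 = 1/26.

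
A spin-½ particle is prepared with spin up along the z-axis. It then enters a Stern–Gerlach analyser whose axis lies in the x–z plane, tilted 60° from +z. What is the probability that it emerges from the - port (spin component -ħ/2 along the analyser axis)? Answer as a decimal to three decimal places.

For spin-½, the probability of finding spin-up along an axis at angle θ to the initial spin direction is cos²(θ/2); spin-down is sin²(θ/2).
θ = 60°, so P = sin²(30°) ≈ 0.250.

0.250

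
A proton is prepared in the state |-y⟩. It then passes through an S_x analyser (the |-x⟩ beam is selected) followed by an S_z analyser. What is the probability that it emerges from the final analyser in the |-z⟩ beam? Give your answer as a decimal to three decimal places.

First analyser (S_x): from |-y⟩, P(|-x⟩) = 1/2.
After stage 1 the state is |-x⟩; P(|-z⟩) = |⟨-z|-x⟩|² = 1/2.
Joint probability = 1/2 × 1/2 = 0.250.

0.250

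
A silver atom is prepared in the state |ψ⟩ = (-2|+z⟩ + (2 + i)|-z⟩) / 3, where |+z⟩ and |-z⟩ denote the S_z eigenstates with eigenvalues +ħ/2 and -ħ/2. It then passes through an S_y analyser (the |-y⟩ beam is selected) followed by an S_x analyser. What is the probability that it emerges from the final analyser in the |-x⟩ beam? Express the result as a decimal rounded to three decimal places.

0.361

First analyser (S_y): P(|-y⟩) = |⟨-y|ψ⟩|² = 13/18.
After stage 1 the state is |-y⟩; P(|-x⟩) = |⟨-x|-y⟩|² = 1/2.
Joint probability = 13/18 × 1/2 = 0.361.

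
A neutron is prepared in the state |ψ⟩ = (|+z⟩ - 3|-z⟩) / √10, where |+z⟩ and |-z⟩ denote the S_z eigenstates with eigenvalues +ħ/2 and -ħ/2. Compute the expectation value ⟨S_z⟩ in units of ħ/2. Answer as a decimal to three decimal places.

⟨σ_z⟩ = |a|² - |b|² divided by |a|²+|b|², with a, b the |+z⟩, |-z⟩ amplitudes.
= (1 - 9)/10 = -8/10.
⟨S_z⟩ = (ħ/2)·⟨σ_z⟩.

-0.800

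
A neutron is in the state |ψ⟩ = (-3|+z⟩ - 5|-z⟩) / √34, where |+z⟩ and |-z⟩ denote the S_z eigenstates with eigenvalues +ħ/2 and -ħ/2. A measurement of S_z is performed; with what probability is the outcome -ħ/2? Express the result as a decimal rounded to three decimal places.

0.735

The -ħ/2 outcome corresponds to |-z⟩. Its amplitude in |ψ⟩ is -5/√34.
P = |-5|² / 34 = 25/34.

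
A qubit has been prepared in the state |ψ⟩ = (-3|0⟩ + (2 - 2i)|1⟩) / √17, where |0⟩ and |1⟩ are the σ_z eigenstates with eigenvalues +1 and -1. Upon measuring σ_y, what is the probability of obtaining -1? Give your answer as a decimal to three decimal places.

0.147

|-y⟩ = (|0⟩ - i|1⟩)/√2, so ⟨-y|ψ⟩ = (-1 + 2i) / (√2·√17).
P = |-1 + 2i|² / 34 = 5/34.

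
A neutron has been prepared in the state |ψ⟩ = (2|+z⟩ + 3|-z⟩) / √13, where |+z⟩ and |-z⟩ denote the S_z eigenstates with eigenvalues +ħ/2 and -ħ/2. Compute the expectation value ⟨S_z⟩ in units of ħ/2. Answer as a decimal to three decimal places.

⟨σ_z⟩ = |a|² - |b|² divided by |a|²+|b|², with a, b the |+z⟩, |-z⟩ amplitudes.
= (4 - 9)/13 = -5/13.
⟨S_z⟩ = (ħ/2)·⟨σ_z⟩.

-0.385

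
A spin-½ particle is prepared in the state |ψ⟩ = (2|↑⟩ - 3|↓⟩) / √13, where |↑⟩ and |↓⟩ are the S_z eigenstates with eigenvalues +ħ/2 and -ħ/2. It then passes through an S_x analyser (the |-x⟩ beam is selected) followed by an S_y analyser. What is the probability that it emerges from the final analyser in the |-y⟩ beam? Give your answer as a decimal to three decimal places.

First analyser (S_x): P(|-x⟩) = |⟨-x|ψ⟩|² = 25/26.
After stage 1 the state is |-x⟩; P(|-y⟩) = |⟨-y|-x⟩|² = 1/2.
Joint probability = 25/26 × 1/2 = 0.481.

0.481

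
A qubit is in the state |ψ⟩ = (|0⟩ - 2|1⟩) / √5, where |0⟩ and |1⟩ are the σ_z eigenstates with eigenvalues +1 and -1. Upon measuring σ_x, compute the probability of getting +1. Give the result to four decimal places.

0.1000

|+x⟩ = (|0⟩ + |1⟩)/√2, so ⟨+x|ψ⟩ = (-1) / (√2·√5).
P = |-1|² / 10 = 1/10.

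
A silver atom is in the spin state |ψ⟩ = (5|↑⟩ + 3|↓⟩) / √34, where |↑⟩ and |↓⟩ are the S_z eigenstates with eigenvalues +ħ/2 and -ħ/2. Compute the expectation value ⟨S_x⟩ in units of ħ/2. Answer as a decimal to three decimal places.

0.882

⟨σ_x⟩ = 2 Re(a* b)/(|a|²+|b|²) with a = 5, b = 3.
a* b = 15, so ⟨σ_x⟩ = 30/34.
⟨S_x⟩ = (ħ/2)·⟨σ_x⟩.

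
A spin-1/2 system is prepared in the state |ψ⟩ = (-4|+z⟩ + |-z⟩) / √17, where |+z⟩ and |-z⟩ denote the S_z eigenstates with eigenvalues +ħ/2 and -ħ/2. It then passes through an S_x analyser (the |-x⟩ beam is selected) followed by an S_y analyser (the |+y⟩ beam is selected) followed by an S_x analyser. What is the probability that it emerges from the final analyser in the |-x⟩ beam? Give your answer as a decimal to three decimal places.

0.184

First analyser (S_x): P(|-x⟩) = |⟨-x|ψ⟩|² = 25/34.
After stage 1 the state is |-x⟩; P(|+y⟩) = |⟨+y|-x⟩|² = 1/2.
After stage 2 the state is |+y⟩; P(|-x⟩) = |⟨-x|+y⟩|² = 1/2.
Joint probability = 25/34 × 1/2 × 1/2 = 0.184.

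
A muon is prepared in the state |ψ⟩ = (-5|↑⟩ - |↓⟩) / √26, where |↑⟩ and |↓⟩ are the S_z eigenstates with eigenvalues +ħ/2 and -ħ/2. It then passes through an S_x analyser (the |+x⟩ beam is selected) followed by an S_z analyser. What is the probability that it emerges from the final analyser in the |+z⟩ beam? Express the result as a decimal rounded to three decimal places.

First analyser (S_x): P(|+x⟩) = |⟨+x|ψ⟩|² = 36/52.
After stage 1 the state is |+x⟩; P(|+z⟩) = |⟨+z|+x⟩|² = 1/2.
Joint probability = 36/52 × 1/2 = 0.346.

0.346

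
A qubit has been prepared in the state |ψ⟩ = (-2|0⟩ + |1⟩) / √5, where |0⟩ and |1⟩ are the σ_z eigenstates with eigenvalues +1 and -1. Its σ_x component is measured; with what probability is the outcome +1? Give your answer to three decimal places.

|+x⟩ = (|0⟩ + |1⟩)/√2, so ⟨+x|ψ⟩ = (-1) / (√2·√5).
P = |-1|² / 10 = 1/10.

0.100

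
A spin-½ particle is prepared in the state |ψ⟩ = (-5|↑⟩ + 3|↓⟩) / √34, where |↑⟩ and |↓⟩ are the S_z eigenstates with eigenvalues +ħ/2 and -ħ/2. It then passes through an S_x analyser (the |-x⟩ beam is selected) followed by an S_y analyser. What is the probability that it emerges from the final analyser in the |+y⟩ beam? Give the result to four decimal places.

First analyser (S_x): P(|-x⟩) = |⟨-x|ψ⟩|² = 64/68.
After stage 1 the state is |-x⟩; P(|+y⟩) = |⟨+y|-x⟩|² = 1/2.
Joint probability = 64/68 × 1/2 = 0.4706.

0.4706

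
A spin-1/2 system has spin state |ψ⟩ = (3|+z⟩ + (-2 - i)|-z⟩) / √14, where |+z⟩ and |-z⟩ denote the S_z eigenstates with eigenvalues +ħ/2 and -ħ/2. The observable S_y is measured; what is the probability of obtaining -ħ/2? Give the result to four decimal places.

0.7143

|-y⟩ = (|+z⟩ - i|-z⟩)/√2, so ⟨-y|ψ⟩ = (4 - 2i) / (√2·√14).
P = |4 - 2i|² / 28 = 20/28.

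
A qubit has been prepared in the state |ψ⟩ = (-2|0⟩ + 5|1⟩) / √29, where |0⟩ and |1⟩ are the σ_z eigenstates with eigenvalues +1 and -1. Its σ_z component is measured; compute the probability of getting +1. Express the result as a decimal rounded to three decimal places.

The +1 outcome corresponds to |0⟩. Its amplitude in |ψ⟩ is -2/√29.
P = |-2|² / 29 = 4/29.

0.138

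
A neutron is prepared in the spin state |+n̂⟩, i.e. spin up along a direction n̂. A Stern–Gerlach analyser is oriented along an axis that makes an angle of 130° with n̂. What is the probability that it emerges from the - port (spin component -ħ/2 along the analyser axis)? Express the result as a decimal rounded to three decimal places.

For spin-½, the probability of finding spin-up along an axis at angle θ to the initial spin direction is cos²(θ/2); spin-down is sin²(θ/2).
θ = 130°, so P = sin²(65°) ≈ 0.821.

0.821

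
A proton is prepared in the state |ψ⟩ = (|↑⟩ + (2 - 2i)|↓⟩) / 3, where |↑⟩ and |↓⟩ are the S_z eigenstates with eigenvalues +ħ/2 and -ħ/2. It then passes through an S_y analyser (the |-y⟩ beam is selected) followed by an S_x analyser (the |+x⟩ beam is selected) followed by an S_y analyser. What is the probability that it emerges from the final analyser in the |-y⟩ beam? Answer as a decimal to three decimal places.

First analyser (S_y): P(|-y⟩) = |⟨-y|ψ⟩|² = 13/18.
After stage 1 the state is |-y⟩; P(|+x⟩) = |⟨+x|-y⟩|² = 1/2.
After stage 2 the state is |+x⟩; P(|-y⟩) = |⟨-y|+x⟩|² = 1/2.
Joint probability = 13/18 × 1/2 × 1/2 = 0.181.

0.181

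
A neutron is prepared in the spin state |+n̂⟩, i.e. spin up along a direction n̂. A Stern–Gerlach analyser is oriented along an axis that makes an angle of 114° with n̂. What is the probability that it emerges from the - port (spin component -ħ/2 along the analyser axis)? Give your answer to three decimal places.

For spin-½, the probability of finding spin-up along an axis at angle θ to the initial spin direction is cos²(θ/2); spin-down is sin²(θ/2).
θ = 114°, so P = sin²(57°) ≈ 0.703.

0.703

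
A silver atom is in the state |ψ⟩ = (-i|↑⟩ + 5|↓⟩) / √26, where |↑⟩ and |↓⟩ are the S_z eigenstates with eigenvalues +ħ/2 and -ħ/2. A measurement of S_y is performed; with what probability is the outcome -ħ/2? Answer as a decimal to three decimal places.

0.308

|-y⟩ = (|↑⟩ - i|↓⟩)/√2, so ⟨-y|ψ⟩ = (4i) / (√2·√26).
P = |4i|² / 52 = 16/52.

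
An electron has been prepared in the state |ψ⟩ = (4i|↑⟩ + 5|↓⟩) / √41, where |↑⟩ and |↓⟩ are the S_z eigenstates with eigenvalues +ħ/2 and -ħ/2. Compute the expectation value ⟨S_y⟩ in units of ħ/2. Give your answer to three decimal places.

-0.976

⟨σ_y⟩ = 2 Im(a* b)/(|a|²+|b|²) with a = 4i, b = 5.
a* b = -20i, so ⟨σ_y⟩ = -40/41.
⟨S_y⟩ = (ħ/2)·⟨σ_y⟩.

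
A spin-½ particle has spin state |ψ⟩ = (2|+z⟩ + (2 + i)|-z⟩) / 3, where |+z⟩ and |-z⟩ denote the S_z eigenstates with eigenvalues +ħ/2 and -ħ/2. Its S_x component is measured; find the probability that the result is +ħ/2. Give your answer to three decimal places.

|+x⟩ = (|+z⟩ + |-z⟩)/√2, so ⟨+x|ψ⟩ = (4 + i) / (√2·3).
P = |4 + i|² / 18 = 17/18.

0.944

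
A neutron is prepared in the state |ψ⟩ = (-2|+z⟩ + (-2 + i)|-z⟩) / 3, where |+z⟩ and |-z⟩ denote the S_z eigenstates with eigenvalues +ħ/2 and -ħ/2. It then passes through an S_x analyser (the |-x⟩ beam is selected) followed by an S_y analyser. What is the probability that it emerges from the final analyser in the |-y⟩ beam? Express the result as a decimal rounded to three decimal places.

0.028

First analyser (S_x): P(|-x⟩) = |⟨-x|ψ⟩|² = 1/18.
After stage 1 the state is |-x⟩; P(|-y⟩) = |⟨-y|-x⟩|² = 1/2.
Joint probability = 1/18 × 1/2 = 0.028.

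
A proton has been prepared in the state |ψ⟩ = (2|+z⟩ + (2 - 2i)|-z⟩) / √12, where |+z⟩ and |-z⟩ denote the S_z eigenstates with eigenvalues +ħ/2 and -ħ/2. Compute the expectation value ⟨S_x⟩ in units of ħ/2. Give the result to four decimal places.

0.6667

⟨σ_x⟩ = 2 Re(a* b)/(|a|²+|b|²) with a = 2, b = (2 - 2i).
a* b = (4 - 4i), so ⟨σ_x⟩ = 8/12.
⟨S_x⟩ = (ħ/2)·⟨σ_x⟩.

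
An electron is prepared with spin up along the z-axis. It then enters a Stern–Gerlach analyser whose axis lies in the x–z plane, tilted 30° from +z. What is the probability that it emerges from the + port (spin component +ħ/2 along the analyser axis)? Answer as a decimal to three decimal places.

For spin-½, the probability of finding spin-up along an axis at angle θ to the initial spin direction is cos²(θ/2); spin-down is sin²(θ/2).
θ = 30°, so P = cos²(15°) ≈ 0.933.

0.933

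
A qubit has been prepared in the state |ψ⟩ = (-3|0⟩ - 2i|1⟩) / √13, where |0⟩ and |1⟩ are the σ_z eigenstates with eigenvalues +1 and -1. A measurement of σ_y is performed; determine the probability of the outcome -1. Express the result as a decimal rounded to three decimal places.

|-y⟩ = (|0⟩ - i|1⟩)/√2, so ⟨-y|ψ⟩ = (-1) / (√2·√13).
P = |-1|² / 26 = 1/26.

0.038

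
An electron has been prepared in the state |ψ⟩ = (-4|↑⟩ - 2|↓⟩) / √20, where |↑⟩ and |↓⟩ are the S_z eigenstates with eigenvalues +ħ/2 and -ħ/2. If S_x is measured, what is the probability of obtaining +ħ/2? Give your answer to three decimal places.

0.900

|+x⟩ = (|↑⟩ + |↓⟩)/√2, so ⟨+x|ψ⟩ = (-6) / (√2·√20).
P = |-6|² / 40 = 36/40.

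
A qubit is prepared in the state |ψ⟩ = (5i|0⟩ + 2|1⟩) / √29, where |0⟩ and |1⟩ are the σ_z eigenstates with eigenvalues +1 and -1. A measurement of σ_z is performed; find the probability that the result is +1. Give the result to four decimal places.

The +1 outcome corresponds to |0⟩. Its amplitude in |ψ⟩ is 5i/√29.
P = |5i|² / 29 = 25/29.

0.8621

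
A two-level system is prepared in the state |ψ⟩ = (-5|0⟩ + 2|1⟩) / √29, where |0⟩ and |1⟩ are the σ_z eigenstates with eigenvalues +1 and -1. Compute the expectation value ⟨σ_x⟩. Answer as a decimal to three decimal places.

-0.690

⟨σ_x⟩ = 2 Re(a* b)/(|a|²+|b|²) with a = -5, b = 2.
a* b = -10, so ⟨σ_x⟩ = -20/29.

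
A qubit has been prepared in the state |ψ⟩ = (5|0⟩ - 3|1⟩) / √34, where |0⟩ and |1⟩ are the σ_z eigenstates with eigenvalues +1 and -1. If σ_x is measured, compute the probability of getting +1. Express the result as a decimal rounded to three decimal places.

|+x⟩ = (|0⟩ + |1⟩)/√2, so ⟨+x|ψ⟩ = (2) / (√2·√34).
P = |2|² / 68 = 4/68.

0.059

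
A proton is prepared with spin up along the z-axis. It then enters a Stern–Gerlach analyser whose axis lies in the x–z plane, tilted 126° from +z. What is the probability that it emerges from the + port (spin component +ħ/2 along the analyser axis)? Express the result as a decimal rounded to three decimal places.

0.206

For spin-½, the probability of finding spin-up along an axis at angle θ to the initial spin direction is cos²(θ/2); spin-down is sin²(θ/2).
θ = 126°, so P = cos²(63°) ≈ 0.206.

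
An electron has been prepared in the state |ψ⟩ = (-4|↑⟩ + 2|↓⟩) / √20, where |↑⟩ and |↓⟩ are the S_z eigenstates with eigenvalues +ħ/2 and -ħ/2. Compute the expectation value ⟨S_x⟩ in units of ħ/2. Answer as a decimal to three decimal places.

⟨σ_x⟩ = 2 Re(a* b)/(|a|²+|b|²) with a = -4, b = 2.
a* b = -8, so ⟨σ_x⟩ = -16/20.
⟨S_x⟩ = (ħ/2)·⟨σ_x⟩.

-0.800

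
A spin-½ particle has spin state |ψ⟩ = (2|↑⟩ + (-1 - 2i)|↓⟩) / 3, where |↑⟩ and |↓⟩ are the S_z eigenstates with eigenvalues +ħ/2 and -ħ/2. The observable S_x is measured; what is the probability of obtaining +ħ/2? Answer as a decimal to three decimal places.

|+x⟩ = (|↑⟩ + |↓⟩)/√2, so ⟨+x|ψ⟩ = (1 - 2i) / (√2·3).
P = |1 - 2i|² / 18 = 5/18.

0.278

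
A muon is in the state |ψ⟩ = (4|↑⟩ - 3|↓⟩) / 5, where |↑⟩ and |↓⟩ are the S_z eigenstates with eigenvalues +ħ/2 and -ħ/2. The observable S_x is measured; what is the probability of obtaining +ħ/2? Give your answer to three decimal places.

|+x⟩ = (|↑⟩ + |↓⟩)/√2, so ⟨+x|ψ⟩ = (1) / (√2·5).
P = |1|² / 50 = 1/50.

0.020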